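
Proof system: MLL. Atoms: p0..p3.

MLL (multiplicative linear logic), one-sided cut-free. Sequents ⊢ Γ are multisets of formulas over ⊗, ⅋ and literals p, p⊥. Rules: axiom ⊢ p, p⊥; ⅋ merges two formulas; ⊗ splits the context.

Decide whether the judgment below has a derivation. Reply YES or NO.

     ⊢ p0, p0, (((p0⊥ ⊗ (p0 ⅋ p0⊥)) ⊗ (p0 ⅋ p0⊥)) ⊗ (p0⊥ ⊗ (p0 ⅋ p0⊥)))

Derivation trace:
[⊗]  ⊢ p0, p0, (((p0⊥ ⊗ (p0 ⅋ p0⊥)) ⊗ (p0 ⅋ p0⊥)) ⊗ (p0⊥ ⊗ (p0 ⅋ p0⊥)))
  [⊗]  ⊢ p0, ((p0⊥ ⊗ (p0 ⅋ p0⊥)) ⊗ (p0 ⅋ p0⊥))
    [⊗]  ⊢ p0, (p0⊥ ⊗ (p0 ⅋ p0⊥))
      [Ax]  ⊢ p0, p0⊥
      [⅋]  ⊢ (p0 ⅋ p0⊥)
        [Ax]  ⊢ p0, p0⊥
    [⅋]  ⊢ (p0 ⅋ p0⊥)
      [Ax]  ⊢ p0, p0⊥
  [⊗]  ⊢ p0, (p0⊥ ⊗ (p0 ⅋ p0⊥))
    [Ax]  ⊢ p0, p0⊥
    [⅋]  ⊢ (p0 ⅋ p0⊥)
      [Ax]  ⊢ p0, p0⊥

Result: YES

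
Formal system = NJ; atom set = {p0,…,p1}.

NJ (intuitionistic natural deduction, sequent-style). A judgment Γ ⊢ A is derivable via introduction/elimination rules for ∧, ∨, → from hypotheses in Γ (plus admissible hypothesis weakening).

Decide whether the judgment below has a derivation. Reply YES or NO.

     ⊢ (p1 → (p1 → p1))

Derivation (root first):
[→I]  ⊢ (p1 → (p1 → p1))
  [→I] p1 ⊢ (p1 → p1)
    [Wk] p1, p1 ⊢ p1
      [Ax] p1 ⊢ p1

Result: YES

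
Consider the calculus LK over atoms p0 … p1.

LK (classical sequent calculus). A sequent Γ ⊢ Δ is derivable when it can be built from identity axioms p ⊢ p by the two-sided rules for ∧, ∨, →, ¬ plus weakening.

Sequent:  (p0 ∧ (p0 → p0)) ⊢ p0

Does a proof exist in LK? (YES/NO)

Derivation trace:
[∧L] (p0 ∧ (p0 → p0)) ⊢ p0
  [→L] p0, (p0 → p0) ⊢ p0
    [Ax] p0 ⊢ p0
    [Ax] p0 ⊢ p0

Result: YES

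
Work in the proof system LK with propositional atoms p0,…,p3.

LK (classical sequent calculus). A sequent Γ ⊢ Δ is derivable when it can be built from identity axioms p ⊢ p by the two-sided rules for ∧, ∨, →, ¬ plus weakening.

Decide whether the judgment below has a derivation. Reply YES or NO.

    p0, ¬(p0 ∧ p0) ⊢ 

Derivation trace:
[¬L] p0, ¬(p0 ∧ p0) ⊢ 
  [∧R] p0 ⊢ (p0 ∧ p0)
    [Ax] p0 ⊢ p0
    [Ax] p0 ⊢ p0

Result: YES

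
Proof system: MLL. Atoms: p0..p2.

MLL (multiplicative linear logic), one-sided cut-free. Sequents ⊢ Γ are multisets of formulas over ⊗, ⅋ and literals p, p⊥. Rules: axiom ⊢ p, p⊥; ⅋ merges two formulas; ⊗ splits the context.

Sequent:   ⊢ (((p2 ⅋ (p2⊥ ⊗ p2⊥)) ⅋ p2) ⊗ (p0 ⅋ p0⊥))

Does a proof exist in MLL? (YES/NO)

Derivation (root first):
[⊗]  ⊢ (((p2 ⅋ (p2⊥ ⊗ p2⊥)) ⅋ p2) ⊗ (p0 ⅋ p0⊥))
  [⅋]  ⊢ ((p2 ⅋ (p2⊥ ⊗ p2⊥)) ⅋ p2)
    [⅋]  ⊢ p2, (p2 ⅋ (p2⊥ ⊗ p2⊥))
      [⊗]  ⊢ p2, p2, (p2⊥ ⊗ p2⊥)
        [Ax]  ⊢ p2, p2⊥
        [Ax]  ⊢ p2, p2⊥
  [⅋]  ⊢ (p0 ⅋ p0⊥)
    [Ax]  ⊢ p0, p0⊥

Result: YES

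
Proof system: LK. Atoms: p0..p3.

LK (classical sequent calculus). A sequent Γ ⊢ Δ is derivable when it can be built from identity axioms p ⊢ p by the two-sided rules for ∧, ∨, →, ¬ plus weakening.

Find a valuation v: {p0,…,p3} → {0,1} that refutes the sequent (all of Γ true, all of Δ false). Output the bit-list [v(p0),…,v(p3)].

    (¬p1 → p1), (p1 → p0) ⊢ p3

Search for a countermodel by truth-table:
  v=0000: Γ:[(¬p1 → p1)=F, (p1 → p0)=T] Δ:[p3=F] refutes=False
  v=0001: Γ:[(¬p1 → p1)=F, (p1 → p0)=T] Δ:[p3=T] refutes=False
  v=0010: Γ:[(¬p1 → p1)=F, (p1 → p0)=T] Δ:[p3=F] refutes=False
  v=0011: Γ:[(¬p1 → p1)=F, (p1 → p0)=T] Δ:[p3=T] refutes=False
  v=0100: Γ:[(¬p1 → p1)=T, (p1 → p0)=F] Δ:[p3=F] refutes=False
  v=0101: Γ:[(¬p1 → p1)=T, (p1 → p0)=F] Δ:[p3=T] refutes=False
  v=0110: Γ:[(¬p1 → p1)=T, (p1 → p0)=F] Δ:[p3=F] refutes=False
  v=0111: Γ:[(¬p1 → p1)=T, (p1 → p0)=F] Δ:[p3=T] refutes=False
  v=1000: Γ:[(¬p1 → p1)=F, (p1 → p0)=T] Δ:[p3=F] refutes=False
  v=1001: Γ:[(¬p1 → p1)=F, (p1 → p0)=T] Δ:[p3=T] refutes=False
  v=1010: Γ:[(¬p1 → p1)=F, (p1 → p0)=T] Δ:[p3=F] refutes=False
  v=1011: Γ:[(¬p1 → p1)=F, (p1 → p0)=T] Δ:[p3=T] refutes=False
  v=1100: Γ:[(¬p1 → p1)=T, (p1 → p0)=T] Δ:[p3=F] refutes=True  ← countermodel

Result: [1, 1, 0, 0]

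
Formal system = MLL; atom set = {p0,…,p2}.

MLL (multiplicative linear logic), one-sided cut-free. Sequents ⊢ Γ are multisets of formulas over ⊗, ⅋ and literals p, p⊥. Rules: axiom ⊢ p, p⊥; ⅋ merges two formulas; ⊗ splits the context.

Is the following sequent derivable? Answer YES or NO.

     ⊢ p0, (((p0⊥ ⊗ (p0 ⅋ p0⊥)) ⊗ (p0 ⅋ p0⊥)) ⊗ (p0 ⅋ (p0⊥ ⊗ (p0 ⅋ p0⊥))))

Derivation trace:
[⊗]  ⊢ p0, (((p0⊥ ⊗ (p0 ⅋ p0⊥)) ⊗ (p0 ⅋ p0⊥)) ⊗ (p0 ⅋ (p0⊥ ⊗ (p0 ⅋ p0⊥))))
  [⊗]  ⊢ p0, ((p0⊥ ⊗ (p0 ⅋ p0⊥)) ⊗ (p0 ⅋ p0⊥))
    [⊗]  ⊢ p0, (p0⊥ ⊗ (p0 ⅋ p0⊥))
      [Ax]  ⊢ p0, p0⊥
      [⅋]  ⊢ (p0 ⅋ p0⊥)
        [Ax]  ⊢ p0, p0⊥
    [⅋]  ⊢ (p0 ⅋ p0⊥)
      [Ax]  ⊢ p0, p0⊥
  [⅋]  ⊢ (p0 ⅋ (p0⊥ ⊗ (p0 ⅋ p0⊥)))
    [⊗]  ⊢ p0, (p0⊥ ⊗ (p0 ⅋ p0⊥))
      [Ax]  ⊢ p0, p0⊥
      [⅋]  ⊢ (p0 ⅋ p0⊥)
        [Ax]  ⊢ p0, p0⊥

Result: YES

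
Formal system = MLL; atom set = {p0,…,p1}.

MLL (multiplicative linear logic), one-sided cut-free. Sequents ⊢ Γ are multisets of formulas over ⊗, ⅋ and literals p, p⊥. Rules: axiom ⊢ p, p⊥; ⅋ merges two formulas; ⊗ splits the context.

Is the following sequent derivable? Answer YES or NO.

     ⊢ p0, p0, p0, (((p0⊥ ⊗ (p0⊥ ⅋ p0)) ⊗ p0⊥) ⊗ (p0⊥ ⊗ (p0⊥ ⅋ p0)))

Proof tree:
[⊗]  ⊢ p0, p0, p0, (((p0⊥ ⊗ (p0⊥ ⅋ p0)) ⊗ p0⊥) ⊗ (p0⊥ ⊗ (p0⊥ ⅋ p0)))
  [⊗]  ⊢ p0, p0, ((p0⊥ ⊗ (p0⊥ ⅋ p0)) ⊗ p0⊥)
    [⊗]  ⊢ p0, (p0⊥ ⊗ (p0⊥ ⅋ p0))
      [Ax]  ⊢ p0, p0⊥
      [⅋]  ⊢ (p0⊥ ⅋ p0)
        [Ax]  ⊢ p0, p0⊥
    [Ax]  ⊢ p0, p0⊥
  [⊗]  ⊢ p0, (p0⊥ ⊗ (p0⊥ ⅋ p0))
    [Ax]  ⊢ p0, p0⊥
    [⅋]  ⊢ (p0⊥ ⅋ p0)
      [Ax]  ⊢ p0, p0⊥

Result: YES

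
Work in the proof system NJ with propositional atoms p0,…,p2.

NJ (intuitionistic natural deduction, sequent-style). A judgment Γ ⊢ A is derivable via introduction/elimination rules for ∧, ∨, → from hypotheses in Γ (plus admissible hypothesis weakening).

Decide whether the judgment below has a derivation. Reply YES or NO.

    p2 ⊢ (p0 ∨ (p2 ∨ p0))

Derivation trace:
[∨I₂] p2 ⊢ (p0 ∨ (p2 ∨ p0))
  [∨I₁] p2 ⊢ (p2 ∨ p0)
    [Ax] p2 ⊢ p2

Result: YES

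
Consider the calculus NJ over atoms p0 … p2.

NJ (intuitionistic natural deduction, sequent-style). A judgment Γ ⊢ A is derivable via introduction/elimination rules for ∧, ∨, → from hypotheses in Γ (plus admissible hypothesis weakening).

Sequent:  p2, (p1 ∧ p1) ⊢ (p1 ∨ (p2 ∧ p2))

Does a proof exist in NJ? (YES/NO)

Derivation (root first):
[∨I₂] p2, (p1 ∧ p1) ⊢ (p1 ∨ (p2 ∧ p2))
  [∧I] p2, (p1 ∧ p1) ⊢ (p2 ∧ p2)
    [Ax] p2 ⊢ p2
    [Wk] p2, (p1 ∧ p1) ⊢ p2
      [Ax] p2 ⊢ p2

Result: YES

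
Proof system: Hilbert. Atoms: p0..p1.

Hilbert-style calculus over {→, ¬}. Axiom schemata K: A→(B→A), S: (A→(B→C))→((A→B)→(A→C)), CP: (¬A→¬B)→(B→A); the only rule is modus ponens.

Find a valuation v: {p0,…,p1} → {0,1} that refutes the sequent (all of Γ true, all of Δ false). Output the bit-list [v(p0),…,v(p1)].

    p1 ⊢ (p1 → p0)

Enumerate valuations to refute Γ ⊢ Δ:
  v=00: Γ:[p1=F] Δ:[(p1 → p0)=T] refutes=False
  v=01: Γ:[p1=T] Δ:[(p1 → p0)=F] refutes=True  ← countermodel

Result: [0, 1]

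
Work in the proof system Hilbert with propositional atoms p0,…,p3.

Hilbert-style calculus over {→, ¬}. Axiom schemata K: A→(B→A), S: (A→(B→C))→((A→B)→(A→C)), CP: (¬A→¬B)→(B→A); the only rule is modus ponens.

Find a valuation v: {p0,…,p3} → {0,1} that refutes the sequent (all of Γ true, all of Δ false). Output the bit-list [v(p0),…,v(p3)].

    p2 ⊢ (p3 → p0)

Search for a countermodel by truth-table:
  v=0000: Γ:[p2=F] Δ:[(p3 → p0)=T] refutes=False
  v=0001: Γ:[p2=F] Δ:[(p3 → p0)=F] refutes=False
  v=0010: Γ:[p2=T] Δ:[(p3 → p0)=T] refutes=False
  v=0011: Γ:[p2=T] Δ:[(p3 → p0)=F] refutes=True  ← countermodel

Result: [0, 0, 1, 1]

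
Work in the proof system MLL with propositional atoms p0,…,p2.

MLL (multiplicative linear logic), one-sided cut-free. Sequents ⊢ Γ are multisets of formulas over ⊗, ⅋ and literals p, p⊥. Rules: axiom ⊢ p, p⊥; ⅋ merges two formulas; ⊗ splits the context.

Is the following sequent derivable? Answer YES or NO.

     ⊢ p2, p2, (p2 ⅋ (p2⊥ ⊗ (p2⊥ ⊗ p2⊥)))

Proof tree:
[⅋]  ⊢ p2, p2, (p2 ⅋ (p2⊥ ⊗ (p2⊥ ⊗ p2⊥)))
  [⊗]  ⊢ p2, p2, p2, (p2⊥ ⊗ (p2⊥ ⊗ p2⊥))
    [Ax]  ⊢ p2, p2⊥
    [⊗]  ⊢ p2, p2, (p2⊥ ⊗ p2⊥)
      [Ax]  ⊢ p2, p2⊥
      [Ax]  ⊢ p2, p2⊥

Result: YES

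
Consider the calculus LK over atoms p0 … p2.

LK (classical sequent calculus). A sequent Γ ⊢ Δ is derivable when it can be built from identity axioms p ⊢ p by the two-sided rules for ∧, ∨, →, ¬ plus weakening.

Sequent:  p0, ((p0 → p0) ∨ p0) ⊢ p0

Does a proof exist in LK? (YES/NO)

Proof tree:
[∨L] p0, ((p0 → p0) ∨ p0) ⊢ p0
  [→L] p0, (p0 → p0) ⊢ p0
    [Ax] p0 ⊢ p0
    [Ax] p0 ⊢ p0
  [Ax] p0 ⊢ p0

Result: YES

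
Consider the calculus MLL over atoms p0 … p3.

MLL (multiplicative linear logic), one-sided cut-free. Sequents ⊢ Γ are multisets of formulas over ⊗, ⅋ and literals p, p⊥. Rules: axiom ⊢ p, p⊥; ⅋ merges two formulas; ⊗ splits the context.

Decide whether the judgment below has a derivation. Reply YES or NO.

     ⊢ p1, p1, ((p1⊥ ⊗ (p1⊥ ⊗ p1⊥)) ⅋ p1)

Derivation (root first):
[⅋]  ⊢ p1, p1, ((p1⊥ ⊗ (p1⊥ ⊗ p1⊥)) ⅋ p1)
  [⊗]  ⊢ p1, p1, p1, (p1⊥ ⊗ (p1⊥ ⊗ p1⊥))
    [Ax]  ⊢ p1, p1⊥
    [⊗]  ⊢ p1, p1, (p1⊥ ⊗ p1⊥)
      [Ax]  ⊢ p1, p1⊥
      [Ax]  ⊢ p1, p1⊥

Result: YES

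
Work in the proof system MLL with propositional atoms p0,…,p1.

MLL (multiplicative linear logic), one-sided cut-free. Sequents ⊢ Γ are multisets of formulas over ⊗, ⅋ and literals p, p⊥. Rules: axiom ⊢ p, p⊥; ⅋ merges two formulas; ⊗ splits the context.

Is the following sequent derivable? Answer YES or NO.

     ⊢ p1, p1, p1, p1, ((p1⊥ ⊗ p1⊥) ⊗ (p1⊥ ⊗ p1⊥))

Derivation trace:
[⊗]  ⊢ p1, p1, p1, p1, ((p1⊥ ⊗ p1⊥) ⊗ (p1⊥ ⊗ p1⊥))
  [⊗]  ⊢ p1, p1, (p1⊥ ⊗ p1⊥)
    [Ax]  ⊢ p1, p1⊥
    [Ax]  ⊢ p1, p1⊥
  [⊗]  ⊢ p1, p1, (p1⊥ ⊗ p1⊥)
    [Ax]  ⊢ p1, p1⊥
    [Ax]  ⊢ p1, p1⊥

Result: YES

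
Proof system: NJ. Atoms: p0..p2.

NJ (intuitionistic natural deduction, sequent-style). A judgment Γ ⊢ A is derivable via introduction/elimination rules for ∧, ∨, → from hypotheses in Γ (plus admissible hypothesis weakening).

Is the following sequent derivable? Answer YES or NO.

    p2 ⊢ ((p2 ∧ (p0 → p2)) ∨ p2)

Derivation trace:
[∨I₁] p2 ⊢ ((p2 ∧ (p0 → p2)) ∨ p2)
  [∧I] p2 ⊢ (p2 ∧ (p0 → p2))
    [Ax] p2 ⊢ p2
    [→I] p2 ⊢ (p0 → p2)
      [Wk] p2, p0 ⊢ p2
        [Ax] p2 ⊢ p2

Result: YES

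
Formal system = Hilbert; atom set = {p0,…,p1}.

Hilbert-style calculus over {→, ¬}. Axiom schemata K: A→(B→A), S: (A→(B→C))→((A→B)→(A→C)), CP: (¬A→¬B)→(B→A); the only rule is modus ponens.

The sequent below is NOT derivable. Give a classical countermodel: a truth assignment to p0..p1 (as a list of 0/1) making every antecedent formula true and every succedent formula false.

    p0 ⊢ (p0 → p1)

Enumerate valuations to refute Γ ⊢ Δ:
  v=00: Γ:[p0=F] Δ:[(p0 → p1)=T] refutes=False
  v=01: Γ:[p0=F] Δ:[(p0 → p1)=T] refutes=False
  v=10: Γ:[p0=T] Δ:[(p0 → p1)=F] refutes=True  ← countermodel

Result: [1, 0]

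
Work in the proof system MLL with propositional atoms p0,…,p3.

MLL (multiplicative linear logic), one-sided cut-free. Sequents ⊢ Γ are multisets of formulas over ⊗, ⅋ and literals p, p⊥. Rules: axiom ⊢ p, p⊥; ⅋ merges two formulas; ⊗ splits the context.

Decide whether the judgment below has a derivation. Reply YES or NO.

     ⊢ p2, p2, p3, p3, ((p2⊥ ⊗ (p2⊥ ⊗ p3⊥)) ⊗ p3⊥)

Derivation trace:
[⊗]  ⊢ p2, p2, p3, p3, ((p2⊥ ⊗ (p2⊥ ⊗ p3⊥)) ⊗ p3⊥)
  [⊗]  ⊢ p2, p2, p3, (p2⊥ ⊗ (p2⊥ ⊗ p3⊥))
    [Ax]  ⊢ p2, p2⊥
    [⊗]  ⊢ p2, p3, (p2⊥ ⊗ p3⊥)
      [Ax]  ⊢ p2, p2⊥
      [Ax]  ⊢ p3, p3⊥
  [Ax]  ⊢ p3, p3⊥

Result: YES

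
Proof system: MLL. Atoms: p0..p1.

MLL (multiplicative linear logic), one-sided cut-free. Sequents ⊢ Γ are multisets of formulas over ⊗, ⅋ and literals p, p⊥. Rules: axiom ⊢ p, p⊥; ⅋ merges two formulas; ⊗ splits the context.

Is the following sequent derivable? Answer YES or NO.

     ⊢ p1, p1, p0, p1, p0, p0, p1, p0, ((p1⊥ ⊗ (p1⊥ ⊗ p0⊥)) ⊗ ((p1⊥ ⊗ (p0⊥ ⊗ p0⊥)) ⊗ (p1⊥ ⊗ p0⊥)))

Derivation trace:
[⊗]  ⊢ p1, p1, p0, p1, p0, p0, p1, p0, ((p1⊥ ⊗ (p1⊥ ⊗ p0⊥)) ⊗ ((p1⊥ ⊗ (p0⊥ ⊗ p0⊥)) ⊗ (p1⊥ ⊗ p0⊥)))
  [⊗]  ⊢ p1, p1, p0, (p1⊥ ⊗ (p1⊥ ⊗ p0⊥))
    [Ax]  ⊢ p1, p1⊥
    [⊗]  ⊢ p1, p0, (p1⊥ ⊗ p0⊥)
      [Ax]  ⊢ p1, p1⊥
      [Ax]  ⊢ p0, p0⊥
  [⊗]  ⊢ p1, p0, p0, p1, p0, ((p1⊥ ⊗ (p0⊥ ⊗ p0⊥)) ⊗ (p1⊥ ⊗ p0⊥))
    [⊗]  ⊢ p1, p0, p0, (p1⊥ ⊗ (p0⊥ ⊗ p0⊥))
      [Ax]  ⊢ p1, p1⊥
      [⊗]  ⊢ p0, p0, (p0⊥ ⊗ p0⊥)
        [Ax]  ⊢ p0, p0⊥
        [Ax]  ⊢ p0, p0⊥
    [⊗]  ⊢ p1, p0, (p1⊥ ⊗ p0⊥)
      [Ax]  ⊢ p1, p1⊥
      [Ax]  ⊢ p0, p0⊥

Result: YES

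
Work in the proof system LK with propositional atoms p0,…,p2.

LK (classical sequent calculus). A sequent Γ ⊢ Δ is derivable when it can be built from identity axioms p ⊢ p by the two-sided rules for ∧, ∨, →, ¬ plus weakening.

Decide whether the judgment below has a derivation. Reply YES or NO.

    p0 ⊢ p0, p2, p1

Proof tree:
[WR] p0 ⊢ p0, p2, p1
  [WR] p0 ⊢ p0, p2
    [Ax] p0 ⊢ p0

Result: YES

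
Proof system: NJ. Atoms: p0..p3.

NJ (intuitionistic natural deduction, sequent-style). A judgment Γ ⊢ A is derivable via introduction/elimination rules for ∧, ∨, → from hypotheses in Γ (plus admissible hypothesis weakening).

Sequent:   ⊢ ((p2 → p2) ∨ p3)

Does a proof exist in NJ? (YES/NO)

Proof tree:
[∨I₁]  ⊢ ((p2 → p2) ∨ p3)
  [→I]  ⊢ (p2 → p2)
    [Ax] p2 ⊢ p2

Result: YES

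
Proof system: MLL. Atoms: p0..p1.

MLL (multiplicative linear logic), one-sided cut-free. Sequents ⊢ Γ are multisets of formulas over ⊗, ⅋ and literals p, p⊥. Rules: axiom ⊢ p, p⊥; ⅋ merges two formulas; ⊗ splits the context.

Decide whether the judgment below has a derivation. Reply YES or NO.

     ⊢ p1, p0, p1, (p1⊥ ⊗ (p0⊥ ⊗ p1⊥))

Derivation (root first):
[⊗]  ⊢ p1, p0, p1, (p1⊥ ⊗ (p0⊥ ⊗ p1⊥))
  [Ax]  ⊢ p1, p1⊥
  [⊗]  ⊢ p0, p1, (p0⊥ ⊗ p1⊥)
    [Ax]  ⊢ p0, p0⊥
    [Ax]  ⊢ p1, p1⊥

Result: YES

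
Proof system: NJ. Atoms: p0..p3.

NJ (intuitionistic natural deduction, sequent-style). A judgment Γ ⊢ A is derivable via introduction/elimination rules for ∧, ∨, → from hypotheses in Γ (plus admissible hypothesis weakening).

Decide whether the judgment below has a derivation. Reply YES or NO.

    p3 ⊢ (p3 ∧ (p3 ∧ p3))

Derivation (root first):
[∧I] p3 ⊢ (p3 ∧ (p3 ∧ p3))
  [Ax] p3 ⊢ p3
  [∧I] p3 ⊢ (p3 ∧ p3)
    [Ax] p3 ⊢ p3
    [Ax] p3 ⊢ p3

Result: YES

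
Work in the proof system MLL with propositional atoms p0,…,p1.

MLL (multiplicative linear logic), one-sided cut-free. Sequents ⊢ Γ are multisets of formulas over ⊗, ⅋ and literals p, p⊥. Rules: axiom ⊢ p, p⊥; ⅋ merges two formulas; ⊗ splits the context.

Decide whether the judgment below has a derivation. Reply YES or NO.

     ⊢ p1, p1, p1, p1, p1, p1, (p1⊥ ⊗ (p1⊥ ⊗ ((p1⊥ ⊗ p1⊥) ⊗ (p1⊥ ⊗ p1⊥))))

Derivation (root first):
[⊗]  ⊢ p1, p1, p1, p1, p1, p1, (p1⊥ ⊗ (p1⊥ ⊗ ((p1⊥ ⊗ p1⊥) ⊗ (p1⊥ ⊗ p1⊥))))
  [Ax]  ⊢ p1, p1⊥
  [⊗]  ⊢ p1, p1, p1, p1, p1, (p1⊥ ⊗ ((p1⊥ ⊗ p1⊥) ⊗ (p1⊥ ⊗ p1⊥)))
    [Ax]  ⊢ p1, p1⊥
    [⊗]  ⊢ p1, p1, p1, p1, ((p1⊥ ⊗ p1⊥) ⊗ (p1⊥ ⊗ p1⊥))
      [⊗]  ⊢ p1, p1, (p1⊥ ⊗ p1⊥)
        [Ax]  ⊢ p1, p1⊥
        [Ax]  ⊢ p1, p1⊥
      [⊗]  ⊢ p1, p1, (p1⊥ ⊗ p1⊥)
        [Ax]  ⊢ p1, p1⊥
        [Ax]  ⊢ p1, p1⊥

Result: YES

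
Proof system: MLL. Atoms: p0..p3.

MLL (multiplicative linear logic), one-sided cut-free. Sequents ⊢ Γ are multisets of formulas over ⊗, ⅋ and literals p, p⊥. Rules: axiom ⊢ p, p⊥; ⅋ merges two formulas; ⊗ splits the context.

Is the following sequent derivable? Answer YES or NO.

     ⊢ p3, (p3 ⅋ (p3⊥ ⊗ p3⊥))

Proof tree:
[⅋]  ⊢ p3, (p3 ⅋ (p3⊥ ⊗ p3⊥))
  [⊗]  ⊢ p3, p3, (p3⊥ ⊗ p3⊥)
    [Ax]  ⊢ p3, p3⊥
    [Ax]  ⊢ p3, p3⊥

Result: YES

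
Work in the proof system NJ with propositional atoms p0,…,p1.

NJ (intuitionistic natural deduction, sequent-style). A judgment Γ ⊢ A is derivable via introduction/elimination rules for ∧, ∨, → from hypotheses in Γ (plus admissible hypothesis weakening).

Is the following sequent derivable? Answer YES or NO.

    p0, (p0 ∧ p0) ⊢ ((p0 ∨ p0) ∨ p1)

Derivation trace:
[∨I₁] p0, (p0 ∧ p0) ⊢ ((p0 ∨ p0) ∨ p1)
  [∨I₁] p0, (p0 ∧ p0) ⊢ (p0 ∨ p0)
    [Wk] p0, (p0 ∧ p0) ⊢ p0
      [Ax] p0 ⊢ p0

Result: YES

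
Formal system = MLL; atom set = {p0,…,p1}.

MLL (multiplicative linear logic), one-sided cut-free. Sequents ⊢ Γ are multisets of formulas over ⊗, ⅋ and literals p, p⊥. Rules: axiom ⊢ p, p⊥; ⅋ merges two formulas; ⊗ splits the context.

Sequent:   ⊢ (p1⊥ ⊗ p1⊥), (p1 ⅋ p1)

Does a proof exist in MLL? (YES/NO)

Proof tree:
[⅋]  ⊢ (p1⊥ ⊗ p1⊥), (p1 ⅋ p1)
  [⊗]  ⊢ p1, p1, (p1⊥ ⊗ p1⊥)
    [Ax]  ⊢ p1, p1⊥
    [Ax]  ⊢ p1, p1⊥

Result: YES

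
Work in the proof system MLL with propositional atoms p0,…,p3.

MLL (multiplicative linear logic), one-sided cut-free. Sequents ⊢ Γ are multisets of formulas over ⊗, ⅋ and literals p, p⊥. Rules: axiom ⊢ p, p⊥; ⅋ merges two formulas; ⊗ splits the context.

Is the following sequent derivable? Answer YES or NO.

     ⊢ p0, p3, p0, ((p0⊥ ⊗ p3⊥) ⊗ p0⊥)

Derivation trace:
[⊗]  ⊢ p0, p3, p0, ((p0⊥ ⊗ p3⊥) ⊗ p0⊥)
  [⊗]  ⊢ p0, p3, (p0⊥ ⊗ p3⊥)
    [Ax]  ⊢ p0, p0⊥
    [Ax]  ⊢ p3, p3⊥
  [Ax]  ⊢ p0, p0⊥

Result: YES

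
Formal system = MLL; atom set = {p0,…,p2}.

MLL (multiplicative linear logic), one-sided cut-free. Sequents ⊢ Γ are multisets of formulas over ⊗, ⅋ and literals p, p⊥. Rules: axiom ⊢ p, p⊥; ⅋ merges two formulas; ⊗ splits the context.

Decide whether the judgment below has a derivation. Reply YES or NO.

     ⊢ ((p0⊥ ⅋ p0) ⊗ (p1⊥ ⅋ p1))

Derivation (root first):
[⊗]  ⊢ ((p0⊥ ⅋ p0) ⊗ (p1⊥ ⅋ p1))
  [⅋]  ⊢ (p0⊥ ⅋ p0)
    [Ax]  ⊢ p0, p0⊥
  [⅋]  ⊢ (p1⊥ ⅋ p1)
    [Ax]  ⊢ p1, p1⊥

Result: YES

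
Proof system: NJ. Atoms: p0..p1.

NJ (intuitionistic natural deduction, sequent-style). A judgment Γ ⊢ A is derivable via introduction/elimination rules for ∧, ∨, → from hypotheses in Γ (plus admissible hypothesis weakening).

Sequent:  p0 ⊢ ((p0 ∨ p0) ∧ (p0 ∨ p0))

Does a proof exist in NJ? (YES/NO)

Derivation (root first):
[∧I] p0 ⊢ ((p0 ∨ p0) ∧ (p0 ∨ p0))
  [∨I₁] p0 ⊢ (p0 ∨ p0)
    [Ax] p0 ⊢ p0
  [∨I₁] p0 ⊢ (p0 ∨ p0)
    [→E] p0 ⊢ p0
      [→I]  ⊢ (p0 → p0)
        [Ax] p0 ⊢ p0
      [Ax] p0 ⊢ p0

Result: YES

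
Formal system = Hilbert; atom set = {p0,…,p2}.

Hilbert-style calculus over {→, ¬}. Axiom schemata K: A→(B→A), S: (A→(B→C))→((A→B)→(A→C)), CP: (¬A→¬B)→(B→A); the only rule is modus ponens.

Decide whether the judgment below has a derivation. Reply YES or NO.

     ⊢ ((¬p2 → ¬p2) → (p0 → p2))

Enumerate valuations to refute Γ ⊢ Δ:
  v=000: Γ:[] Δ:[((¬p2 → ¬p2) → (p0 → p2))=T] refutes=False
  v=001: Γ:[] Δ:[((¬p2 → ¬p2) → (p0 → p2))=T] refutes=False
  v=010: Γ:[] Δ:[((¬p2 → ¬p2) → (p0 → p2))=T] refutes=False
  v=011: Γ:[] Δ:[((¬p2 → ¬p2) → (p0 → p2))=T] refutes=False
  v=100: Γ:[] Δ:[((¬p2 → ¬p2) → (p0 → p2))=F] refutes=True  ← countermodel

Result: NO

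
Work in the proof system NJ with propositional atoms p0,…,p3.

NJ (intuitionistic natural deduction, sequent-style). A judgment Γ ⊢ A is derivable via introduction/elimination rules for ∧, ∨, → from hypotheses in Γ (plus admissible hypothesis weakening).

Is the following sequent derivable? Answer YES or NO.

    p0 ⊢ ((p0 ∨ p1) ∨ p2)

Derivation (root first):
[∨I₁] p0 ⊢ ((p0 ∨ p1) ∨ p2)
  [∨I₁] p0 ⊢ (p0 ∨ p1)
    [Ax] p0 ⊢ p0

Result: YES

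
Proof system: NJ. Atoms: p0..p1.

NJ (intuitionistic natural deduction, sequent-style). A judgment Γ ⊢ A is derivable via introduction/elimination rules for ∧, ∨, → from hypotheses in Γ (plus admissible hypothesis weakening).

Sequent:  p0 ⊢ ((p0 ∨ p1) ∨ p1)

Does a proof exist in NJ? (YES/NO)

Derivation (root first):
[∨I₁] p0 ⊢ ((p0 ∨ p1) ∨ p1)
  [∨I₁] p0 ⊢ (p0 ∨ p1)
    [Ax] p0 ⊢ p0

Result: YES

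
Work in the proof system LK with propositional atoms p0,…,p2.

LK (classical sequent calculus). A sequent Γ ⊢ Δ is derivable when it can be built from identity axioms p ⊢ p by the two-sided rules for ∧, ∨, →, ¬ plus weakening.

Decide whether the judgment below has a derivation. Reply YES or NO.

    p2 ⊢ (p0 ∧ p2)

Truth-table refutation:
  v=000: Γ:[p2=F] Δ:[(p0 ∧ p2)=F] refutes=False
  v=001: Γ:[p2=T] Δ:[(p0 ∧ p2)=F] refutes=True  ← countermodel

Result: NO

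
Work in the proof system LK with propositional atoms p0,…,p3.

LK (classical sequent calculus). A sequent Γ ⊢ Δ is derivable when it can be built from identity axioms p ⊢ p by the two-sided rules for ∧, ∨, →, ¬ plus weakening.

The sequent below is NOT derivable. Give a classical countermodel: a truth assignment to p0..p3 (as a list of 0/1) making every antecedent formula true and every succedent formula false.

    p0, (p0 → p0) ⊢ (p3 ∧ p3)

Search for a countermodel by truth-table:
  v=0000: Γ:[p0=F, (p0 → p0)=T] Δ:[(p3 ∧ p3)=F] refutes=False
  v=0001: Γ:[p0=F, (p0 → p0)=T] Δ:[(p3 ∧ p3)=T] refutes=False
  v=0010: Γ:[p0=F, (p0 → p0)=T] Δ:[(p3 ∧ p3)=F] refutes=False
  v=0011: Γ:[p0=F, (p0 → p0)=T] Δ:[(p3 ∧ p3)=T] refutes=False
  v=0100: Γ:[p0=F, (p0 → p0)=T] Δ:[(p3 ∧ p3)=F] refutes=False
  v=0101: Γ:[p0=F, (p0 → p0)=T] Δ:[(p3 ∧ p3)=T] refutes=False
  v=0110: Γ:[p0=F, (p0 → p0)=T] Δ:[(p3 ∧ p3)=F] refutes=False
  v=0111: Γ:[p0=F, (p0 → p0)=T] Δ:[(p3 ∧ p3)=T] refutes=False
  v=1000: Γ:[p0=T, (p0 → p0)=T] Δ:[(p3 ∧ p3)=F] refutes=True  ← countermodel

Result: [1, 0, 0, 0]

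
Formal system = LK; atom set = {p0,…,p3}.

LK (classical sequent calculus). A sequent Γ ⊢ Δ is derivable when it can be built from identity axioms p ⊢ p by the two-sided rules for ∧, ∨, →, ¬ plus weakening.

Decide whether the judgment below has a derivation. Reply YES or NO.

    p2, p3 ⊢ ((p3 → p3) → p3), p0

Derivation (root first):
[WR] p2, p3 ⊢ ((p3 → p3) → p3), p0
  [→R] p2, p3 ⊢ ((p3 → p3) → p3)
    [→L] p2, p3, (p3 → p3) ⊢ p3
      [WL] p3, p2 ⊢ p3
        [Ax] p3 ⊢ p3
      [Ax] p3 ⊢ p3

Result: YES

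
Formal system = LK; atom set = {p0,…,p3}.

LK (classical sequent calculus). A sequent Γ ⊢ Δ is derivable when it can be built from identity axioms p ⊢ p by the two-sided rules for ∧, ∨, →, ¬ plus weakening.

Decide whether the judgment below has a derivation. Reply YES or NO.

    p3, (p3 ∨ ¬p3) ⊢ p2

Search for a countermodel by truth-table:
  v=0000: Γ:[p3=F, (p3 ∨ ¬p3)=T] Δ:[p2=F] refutes=False
  v=0001: Γ:[p3=T, (p3 ∨ ¬p3)=T] Δ:[p2=F] refutes=True  ← countermodel

Result: NO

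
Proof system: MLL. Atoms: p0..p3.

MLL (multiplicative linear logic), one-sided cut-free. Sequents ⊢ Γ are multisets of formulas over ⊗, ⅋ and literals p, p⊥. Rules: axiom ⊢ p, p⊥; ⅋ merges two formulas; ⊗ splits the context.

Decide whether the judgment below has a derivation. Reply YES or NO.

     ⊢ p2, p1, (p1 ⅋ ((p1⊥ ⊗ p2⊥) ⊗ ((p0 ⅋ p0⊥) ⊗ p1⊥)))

Proof tree:
[⅋]  ⊢ p2, p1, (p1 ⅋ ((p1⊥ ⊗ p2⊥) ⊗ ((p0 ⅋ p0⊥) ⊗ p1⊥)))
  [⊗]  ⊢ p1, p2, p1, ((p1⊥ ⊗ p2⊥) ⊗ ((p0 ⅋ p0⊥) ⊗ p1⊥))
    [⊗]  ⊢ p1, p2, (p1⊥ ⊗ p2⊥)
      [Ax]  ⊢ p1, p1⊥
      [Ax]  ⊢ p2, p2⊥
    [⊗]  ⊢ p1, ((p0 ⅋ p0⊥) ⊗ p1⊥)
      [⅋]  ⊢ (p0 ⅋ p0⊥)
        [Ax]  ⊢ p0, p0⊥
      [Ax]  ⊢ p1, p1⊥

Result: YES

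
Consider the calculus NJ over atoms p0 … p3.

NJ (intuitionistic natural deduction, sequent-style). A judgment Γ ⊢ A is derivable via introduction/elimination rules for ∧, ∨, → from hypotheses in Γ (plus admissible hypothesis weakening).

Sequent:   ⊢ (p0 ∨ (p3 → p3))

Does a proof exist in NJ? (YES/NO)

Proof tree:
[∨I₂]  ⊢ (p0 ∨ (p3 → p3))
  [→I]  ⊢ (p3 → p3)
    [Ax] p3 ⊢ p3

Result: YES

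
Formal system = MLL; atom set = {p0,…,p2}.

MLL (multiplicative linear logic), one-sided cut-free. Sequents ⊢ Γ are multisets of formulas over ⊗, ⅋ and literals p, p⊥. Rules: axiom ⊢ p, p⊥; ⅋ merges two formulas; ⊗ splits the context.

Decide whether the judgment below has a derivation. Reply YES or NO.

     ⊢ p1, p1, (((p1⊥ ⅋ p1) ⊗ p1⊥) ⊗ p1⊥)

Derivation (root first):
[⊗]  ⊢ p1, p1, (((p1⊥ ⅋ p1) ⊗ p1⊥) ⊗ p1⊥)
  [⊗]  ⊢ p1, ((p1⊥ ⅋ p1) ⊗ p1⊥)
    [⅋]  ⊢ (p1⊥ ⅋ p1)
      [Ax]  ⊢ p1, p1⊥
    [Ax]  ⊢ p1, p1⊥
  [Ax]  ⊢ p1, p1⊥

Result: YES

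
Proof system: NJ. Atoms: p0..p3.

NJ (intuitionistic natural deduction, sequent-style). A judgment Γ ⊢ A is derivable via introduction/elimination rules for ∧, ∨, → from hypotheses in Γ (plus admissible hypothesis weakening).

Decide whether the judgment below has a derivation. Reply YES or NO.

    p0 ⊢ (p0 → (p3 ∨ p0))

Derivation (root first):
[→I] p0 ⊢ (p0 → (p3 ∨ p0))
  [∨I₂] p0, p0 ⊢ (p3 ∨ p0)
    [Wk] p0, p0 ⊢ p0
      [Ax] p0 ⊢ p0

Result: YES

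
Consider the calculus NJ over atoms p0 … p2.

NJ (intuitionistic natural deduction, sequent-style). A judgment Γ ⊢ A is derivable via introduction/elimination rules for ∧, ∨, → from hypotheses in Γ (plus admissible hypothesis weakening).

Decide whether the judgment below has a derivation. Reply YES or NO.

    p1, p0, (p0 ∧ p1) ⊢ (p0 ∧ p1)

Derivation trace:
[Wk] p1, p0, (p0 ∧ p1) ⊢ (p0 ∧ p1)
  [∧I] p1, p0 ⊢ (p0 ∧ p1)
    [Ax] p0 ⊢ p0
    [Ax] p1 ⊢ p1

Result: YES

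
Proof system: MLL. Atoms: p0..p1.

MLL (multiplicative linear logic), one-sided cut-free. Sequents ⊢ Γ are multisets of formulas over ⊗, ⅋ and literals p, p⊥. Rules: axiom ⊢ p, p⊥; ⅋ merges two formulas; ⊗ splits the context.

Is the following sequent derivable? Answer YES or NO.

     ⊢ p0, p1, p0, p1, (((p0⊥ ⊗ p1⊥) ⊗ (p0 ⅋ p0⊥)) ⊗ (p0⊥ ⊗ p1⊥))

Derivation (root first):
[⊗]  ⊢ p0, p1, p0, p1, (((p0⊥ ⊗ p1⊥) ⊗ (p0 ⅋ p0⊥)) ⊗ (p0⊥ ⊗ p1⊥))
  [⊗]  ⊢ p0, p1, ((p0⊥ ⊗ p1⊥) ⊗ (p0 ⅋ p0⊥))
    [⊗]  ⊢ p0, p1, (p0⊥ ⊗ p1⊥)
      [Ax]  ⊢ p0, p0⊥
      [Ax]  ⊢ p1, p1⊥
    [⅋]  ⊢ (p0 ⅋ p0⊥)
      [Ax]  ⊢ p0, p0⊥
  [⊗]  ⊢ p0, p1, (p0⊥ ⊗ p1⊥)
    [Ax]  ⊢ p0, p0⊥
    [Ax]  ⊢ p1, p1⊥

Result: YES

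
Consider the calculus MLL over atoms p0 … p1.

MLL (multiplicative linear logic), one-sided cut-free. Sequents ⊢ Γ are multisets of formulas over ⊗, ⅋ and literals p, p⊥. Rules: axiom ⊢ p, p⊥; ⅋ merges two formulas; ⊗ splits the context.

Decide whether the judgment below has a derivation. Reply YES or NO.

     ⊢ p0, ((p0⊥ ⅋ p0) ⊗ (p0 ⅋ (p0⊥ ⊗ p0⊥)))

Derivation (root first):
[⊗]  ⊢ p0, ((p0⊥ ⅋ p0) ⊗ (p0 ⅋ (p0⊥ ⊗ p0⊥)))
  [⅋]  ⊢ (p0⊥ ⅋ p0)
    [Ax]  ⊢ p0, p0⊥
  [⅋]  ⊢ p0, (p0 ⅋ (p0⊥ ⊗ p0⊥))
    [⊗]  ⊢ p0, p0, (p0⊥ ⊗ p0⊥)
      [Ax]  ⊢ p0, p0⊥
      [Ax]  ⊢ p0, p0⊥

Result: YES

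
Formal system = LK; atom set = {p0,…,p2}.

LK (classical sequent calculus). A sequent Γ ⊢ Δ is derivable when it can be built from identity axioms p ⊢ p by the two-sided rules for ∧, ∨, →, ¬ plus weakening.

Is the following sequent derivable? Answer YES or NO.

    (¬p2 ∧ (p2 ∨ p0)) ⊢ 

Truth-table refutation:
  v=000: Γ:[(¬p2 ∧ (p2 ∨ p0))=F] Δ:[] refutes=False
  v=001: Γ:[(¬p2 ∧ (p2 ∨ p0))=F] Δ:[] refutes=False
  v=010: Γ:[(¬p2 ∧ (p2 ∨ p0))=F] Δ:[] refutes=False
  v=011: Γ:[(¬p2 ∧ (p2 ∨ p0))=F] Δ:[] refutes=False
  v=100: Γ:[(¬p2 ∧ (p2 ∨ p0))=T] Δ:[] refutes=True  ← countermodel

Result: NO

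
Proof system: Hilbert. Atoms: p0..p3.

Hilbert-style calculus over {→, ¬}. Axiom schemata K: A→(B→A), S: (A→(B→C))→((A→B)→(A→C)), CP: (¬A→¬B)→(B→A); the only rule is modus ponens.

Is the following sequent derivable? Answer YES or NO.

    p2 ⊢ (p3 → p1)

Search for a countermodel by truth-table:
  v=0000: Γ:[p2=F] Δ:[(p3 → p1)=T] refutes=False
  v=0001: Γ:[p2=F] Δ:[(p3 → p1)=F] refutes=False
  v=0010: Γ:[p2=T] Δ:[(p3 → p1)=T] refutes=False
  v=0011: Γ:[p2=T] Δ:[(p3 → p1)=F] refutes=True  ← countermodel

Result: NO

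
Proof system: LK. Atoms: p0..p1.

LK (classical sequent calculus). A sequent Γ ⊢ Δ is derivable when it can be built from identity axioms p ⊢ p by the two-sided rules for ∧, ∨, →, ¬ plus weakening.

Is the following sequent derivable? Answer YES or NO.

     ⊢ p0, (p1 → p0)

Search for a countermodel by truth-table:
  v=00: Γ:[] Δ:[p0=F, (p1 → p0)=T] refutes=False
  v=01: Γ:[] Δ:[p0=F, (p1 → p0)=F] refutes=True  ← countermodel

Result: NO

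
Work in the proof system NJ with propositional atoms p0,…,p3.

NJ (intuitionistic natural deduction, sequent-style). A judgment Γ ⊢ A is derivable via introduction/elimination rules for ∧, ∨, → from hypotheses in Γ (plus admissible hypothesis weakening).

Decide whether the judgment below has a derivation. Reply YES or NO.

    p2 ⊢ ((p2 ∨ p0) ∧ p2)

Proof tree:
[∧I] p2 ⊢ ((p2 ∨ p0) ∧ p2)
  [∨I₁] p2 ⊢ (p2 ∨ p0)
    [Ax] p2 ⊢ p2
  [Ax] p2 ⊢ p2

Result: YES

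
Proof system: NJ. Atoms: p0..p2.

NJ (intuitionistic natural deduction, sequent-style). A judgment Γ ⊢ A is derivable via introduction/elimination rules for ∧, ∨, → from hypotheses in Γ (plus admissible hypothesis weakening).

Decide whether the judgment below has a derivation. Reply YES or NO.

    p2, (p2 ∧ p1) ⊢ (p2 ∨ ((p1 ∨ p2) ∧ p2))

Derivation trace:
[∨I₂] p2, (p2 ∧ p1) ⊢ (p2 ∨ ((p1 ∨ p2) ∧ p2))
  [∧I] p2, (p2 ∧ p1) ⊢ ((p1 ∨ p2) ∧ p2)
    [∨I₂] p2, (p2 ∧ p1) ⊢ (p1 ∨ p2)
      [Wk] p2, (p2 ∧ p1) ⊢ p2
        [Ax] p2 ⊢ p2
    [Wk] p2, (p2 ∧ p1) ⊢ p2
      [Ax] p2 ⊢ p2

Result: YES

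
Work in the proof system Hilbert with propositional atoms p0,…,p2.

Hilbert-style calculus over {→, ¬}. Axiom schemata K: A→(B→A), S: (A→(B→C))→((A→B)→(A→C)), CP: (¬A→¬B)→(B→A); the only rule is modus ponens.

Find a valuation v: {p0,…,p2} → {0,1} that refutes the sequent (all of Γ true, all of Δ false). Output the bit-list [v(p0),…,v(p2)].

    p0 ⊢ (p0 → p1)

Enumerate valuations to refute Γ ⊢ Δ:
  v=000: Γ:[p0=F] Δ:[(p0 → p1)=T] refutes=False
  v=001: Γ:[p0=F] Δ:[(p0 → p1)=T] refutes=False
  v=010: Γ:[p0=F] Δ:[(p0 → p1)=T] refutes=False
  v=011: Γ:[p0=F] Δ:[(p0 → p1)=T] refutes=False
  v=100: Γ:[p0=T] Δ:[(p0 → p1)=F] refutes=True  ← countermodel

Result: [1, 0, 0]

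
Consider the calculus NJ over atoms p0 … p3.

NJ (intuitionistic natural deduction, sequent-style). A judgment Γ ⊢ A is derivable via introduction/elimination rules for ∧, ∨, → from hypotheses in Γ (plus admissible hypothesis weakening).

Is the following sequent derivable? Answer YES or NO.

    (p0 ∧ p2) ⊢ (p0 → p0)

Derivation trace:
[Wk] (p0 ∧ p2) ⊢ (p0 → p0)
  [→I]  ⊢ (p0 → p0)
    [Ax] p0 ⊢ p0

Result: YES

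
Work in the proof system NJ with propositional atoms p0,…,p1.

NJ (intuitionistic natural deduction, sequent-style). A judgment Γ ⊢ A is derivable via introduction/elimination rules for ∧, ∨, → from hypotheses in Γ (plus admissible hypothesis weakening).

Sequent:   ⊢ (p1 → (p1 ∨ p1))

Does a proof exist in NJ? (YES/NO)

Proof tree:
[→I]  ⊢ (p1 → (p1 ∨ p1))
  [∨I₁] p1 ⊢ (p1 ∨ p1)
    [Ax] p1 ⊢ p1

Result: YES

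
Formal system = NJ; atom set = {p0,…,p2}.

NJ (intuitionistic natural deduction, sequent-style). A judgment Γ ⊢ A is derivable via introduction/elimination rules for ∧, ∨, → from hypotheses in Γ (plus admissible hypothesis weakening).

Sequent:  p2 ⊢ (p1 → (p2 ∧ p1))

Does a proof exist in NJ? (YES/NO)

Derivation (root first):
[→I] p2 ⊢ (p1 → (p2 ∧ p1))
  [∧I] p1, p2 ⊢ (p2 ∧ p1)
    [Ax] p2 ⊢ p2
    [Ax] p1 ⊢ p1

Result: YES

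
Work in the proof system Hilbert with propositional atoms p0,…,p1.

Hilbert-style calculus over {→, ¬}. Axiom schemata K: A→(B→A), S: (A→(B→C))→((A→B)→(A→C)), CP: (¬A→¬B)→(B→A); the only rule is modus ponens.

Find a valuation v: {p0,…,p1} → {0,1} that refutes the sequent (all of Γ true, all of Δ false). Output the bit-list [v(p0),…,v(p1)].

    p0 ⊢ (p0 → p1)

Enumerate valuations to refute Γ ⊢ Δ:
  v=00: Γ:[p0=F] Δ:[(p0 → p1)=T] refutes=False
  v=01: Γ:[p0=F] Δ:[(p0 → p1)=T] refutes=False
  v=10: Γ:[p0=T] Δ:[(p0 → p1)=F] refutes=True  ← countermodel

Result: [1, 0]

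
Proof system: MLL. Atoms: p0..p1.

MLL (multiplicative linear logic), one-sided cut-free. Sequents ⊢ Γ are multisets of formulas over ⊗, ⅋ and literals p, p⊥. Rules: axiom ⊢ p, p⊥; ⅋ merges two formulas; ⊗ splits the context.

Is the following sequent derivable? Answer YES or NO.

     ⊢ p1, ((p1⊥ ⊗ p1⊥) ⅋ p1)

Proof tree:
[⅋]  ⊢ p1, ((p1⊥ ⊗ p1⊥) ⅋ p1)
  [⊗]  ⊢ p1, p1, (p1⊥ ⊗ p1⊥)
    [Ax]  ⊢ p1, p1⊥
    [Ax]  ⊢ p1, p1⊥

Result: YES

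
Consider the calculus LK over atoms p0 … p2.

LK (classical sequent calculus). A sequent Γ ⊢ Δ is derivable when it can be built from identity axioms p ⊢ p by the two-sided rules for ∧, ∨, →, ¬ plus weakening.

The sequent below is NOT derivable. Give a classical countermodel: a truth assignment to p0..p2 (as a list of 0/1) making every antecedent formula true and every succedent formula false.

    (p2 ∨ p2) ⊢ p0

Enumerate valuations to refute Γ ⊢ Δ:
  v=000: Γ:[(p2 ∨ p2)=F] Δ:[p0=F] refutes=False
  v=001: Γ:[(p2 ∨ p2)=T] Δ:[p0=F] refutes=True  ← countermodel

Result: [0, 0, 1]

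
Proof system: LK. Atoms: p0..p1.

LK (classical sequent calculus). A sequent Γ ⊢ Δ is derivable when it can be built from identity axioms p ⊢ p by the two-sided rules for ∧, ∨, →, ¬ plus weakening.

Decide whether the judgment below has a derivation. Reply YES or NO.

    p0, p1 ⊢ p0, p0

Proof tree:
[WL] p0, p1 ⊢ p0, p0
  [WR] p0 ⊢ p0, p0
    [Ax] p0 ⊢ p0

Result: YES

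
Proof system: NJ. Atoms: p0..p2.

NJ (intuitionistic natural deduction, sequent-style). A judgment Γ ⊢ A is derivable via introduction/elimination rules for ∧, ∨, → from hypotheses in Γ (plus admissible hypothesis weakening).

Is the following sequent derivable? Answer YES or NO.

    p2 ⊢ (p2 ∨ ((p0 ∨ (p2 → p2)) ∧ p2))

Proof tree:
[∨I₂] p2 ⊢ (p2 ∨ ((p0 ∨ (p2 → p2)) ∧ p2))
  [∧I] p2 ⊢ ((p0 ∨ (p2 → p2)) ∧ p2)
    [∨I₂]  ⊢ (p0 ∨ (p2 → p2))
      [→I]  ⊢ (p2 → p2)
        [Ax] p2 ⊢ p2
    [Ax] p2 ⊢ p2

Result: YES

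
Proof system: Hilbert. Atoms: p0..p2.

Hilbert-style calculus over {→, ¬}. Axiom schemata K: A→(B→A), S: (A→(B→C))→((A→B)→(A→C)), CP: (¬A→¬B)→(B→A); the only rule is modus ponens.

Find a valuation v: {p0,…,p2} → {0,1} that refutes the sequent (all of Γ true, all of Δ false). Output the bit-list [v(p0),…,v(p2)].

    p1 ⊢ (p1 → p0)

Truth-table refutation:
  v=000: Γ:[p1=F] Δ:[(p1 → p0)=T] refutes=False
  v=001: Γ:[p1=F] Δ:[(p1 → p0)=T] refutes=False
  v=010: Γ:[p1=T] Δ:[(p1 → p0)=F] refutes=True  ← countermodel

Result: [0, 1, 0]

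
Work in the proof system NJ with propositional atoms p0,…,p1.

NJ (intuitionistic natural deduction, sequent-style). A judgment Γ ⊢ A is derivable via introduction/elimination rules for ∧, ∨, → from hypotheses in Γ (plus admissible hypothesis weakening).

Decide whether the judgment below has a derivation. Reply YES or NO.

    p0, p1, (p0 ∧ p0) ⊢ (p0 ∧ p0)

Derivation trace:
[Wk] p0, p1, (p0 ∧ p0) ⊢ (p0 ∧ p0)
  [Wk] p0, p1 ⊢ (p0 ∧ p0)
    [∧I] p0 ⊢ (p0 ∧ p0)
      [Ax] p0 ⊢ p0
      [Ax] p0 ⊢ p0

Result: YES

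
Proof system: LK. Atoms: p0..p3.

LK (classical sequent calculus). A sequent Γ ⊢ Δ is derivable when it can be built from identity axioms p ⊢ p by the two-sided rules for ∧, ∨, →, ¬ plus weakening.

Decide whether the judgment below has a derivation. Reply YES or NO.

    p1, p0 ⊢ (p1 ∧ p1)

Derivation trace:
[∧R] p1, p0 ⊢ (p1 ∧ p1)
  [WL] p1, p0 ⊢ p1
    [Ax] p1 ⊢ p1
  [Ax] p1 ⊢ p1

Result: YES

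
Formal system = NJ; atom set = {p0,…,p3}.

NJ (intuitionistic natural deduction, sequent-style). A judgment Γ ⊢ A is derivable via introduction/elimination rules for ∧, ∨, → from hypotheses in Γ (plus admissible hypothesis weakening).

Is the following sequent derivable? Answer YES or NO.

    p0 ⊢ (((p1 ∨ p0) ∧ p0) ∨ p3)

Derivation (root first):
[∨I₁] p0 ⊢ (((p1 ∨ p0) ∧ p0) ∨ p3)
  [∧I] p0 ⊢ ((p1 ∨ p0) ∧ p0)
    [∨I₂] p0, p0 ⊢ (p1 ∨ p0)
      [Wk] p0, p0 ⊢ p0
        [Ax] p0 ⊢ p0
    [Wk] p0, p0 ⊢ p0
      [Ax] p0 ⊢ p0

Result: YES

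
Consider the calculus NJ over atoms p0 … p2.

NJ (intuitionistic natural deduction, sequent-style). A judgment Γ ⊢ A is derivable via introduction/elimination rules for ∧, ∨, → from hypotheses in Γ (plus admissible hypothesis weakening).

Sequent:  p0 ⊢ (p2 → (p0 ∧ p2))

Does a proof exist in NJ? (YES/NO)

Derivation trace:
[→I] p0 ⊢ (p2 → (p0 ∧ p2))
  [∧I] p2, p0 ⊢ (p0 ∧ p2)
    [Wk] p0, p0 ⊢ p0
      [Ax] p0 ⊢ p0
    [Ax] p2 ⊢ p2

Result: YES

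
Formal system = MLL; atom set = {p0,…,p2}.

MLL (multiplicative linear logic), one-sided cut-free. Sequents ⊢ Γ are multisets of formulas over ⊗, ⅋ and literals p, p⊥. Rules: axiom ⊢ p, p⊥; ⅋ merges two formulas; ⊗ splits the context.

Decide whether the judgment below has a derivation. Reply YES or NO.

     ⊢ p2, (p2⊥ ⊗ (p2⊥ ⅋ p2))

Derivation (root first):
[⊗]  ⊢ p2, (p2⊥ ⊗ (p2⊥ ⅋ p2))
  [Ax]  ⊢ p2, p2⊥
  [⅋]  ⊢ (p2⊥ ⅋ p2)
    [Ax]  ⊢ p2, p2⊥

Result: YES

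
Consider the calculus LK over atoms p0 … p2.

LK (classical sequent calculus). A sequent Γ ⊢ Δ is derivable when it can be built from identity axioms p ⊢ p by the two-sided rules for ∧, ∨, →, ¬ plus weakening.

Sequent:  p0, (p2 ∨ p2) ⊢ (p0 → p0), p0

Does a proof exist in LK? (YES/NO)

Derivation (root first):
[∨L] p0, (p2 ∨ p2) ⊢ (p0 → p0), p0
  [WL] p0, p2 ⊢ p0
    [Ax] p0 ⊢ p0
  [→R] p2 ⊢ (p0 → p0)
    [WL] p0, p2 ⊢ p0
      [Ax] p0 ⊢ p0

Result: YES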